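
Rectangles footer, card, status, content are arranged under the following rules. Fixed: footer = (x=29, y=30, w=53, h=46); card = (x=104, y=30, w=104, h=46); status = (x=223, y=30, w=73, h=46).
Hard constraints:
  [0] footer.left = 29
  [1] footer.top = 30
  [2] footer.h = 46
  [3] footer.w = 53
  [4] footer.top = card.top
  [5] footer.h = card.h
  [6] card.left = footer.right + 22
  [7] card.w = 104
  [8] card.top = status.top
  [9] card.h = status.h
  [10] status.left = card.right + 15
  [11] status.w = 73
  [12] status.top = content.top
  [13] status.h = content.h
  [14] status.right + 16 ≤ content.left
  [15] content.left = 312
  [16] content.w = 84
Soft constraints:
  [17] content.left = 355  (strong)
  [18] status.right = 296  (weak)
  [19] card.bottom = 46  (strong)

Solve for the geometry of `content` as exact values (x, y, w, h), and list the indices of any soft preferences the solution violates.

1. content.y = 30  [status.top = content.top]
2. content.h = 46  [status.h = content.h]
3. content.x = 312  [content.left = 312]
4. content.w = 84  [content.w = 84]

content = (x=312, y=30, w=84, h=46)
violated soft preferences: 17, 19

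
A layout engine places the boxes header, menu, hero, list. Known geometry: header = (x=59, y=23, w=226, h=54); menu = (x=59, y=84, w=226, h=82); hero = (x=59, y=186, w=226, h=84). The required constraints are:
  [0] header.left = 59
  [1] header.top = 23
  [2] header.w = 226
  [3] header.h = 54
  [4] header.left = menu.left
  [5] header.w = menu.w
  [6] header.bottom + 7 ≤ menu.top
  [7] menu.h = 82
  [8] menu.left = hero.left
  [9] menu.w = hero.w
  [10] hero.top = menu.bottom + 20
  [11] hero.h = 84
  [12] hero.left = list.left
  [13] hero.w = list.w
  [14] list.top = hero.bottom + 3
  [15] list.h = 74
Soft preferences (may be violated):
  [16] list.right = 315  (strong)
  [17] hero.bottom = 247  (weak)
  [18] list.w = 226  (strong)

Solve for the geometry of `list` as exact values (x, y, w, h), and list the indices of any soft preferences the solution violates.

list = (x=59, y=273, w=226, h=74)
violated soft preferences: 16, 17

1. list.x = 59  [hero.left = list.left]
2. list.w = 226  [hero.w = list.w]
3. list.y = 273  [list.top = hero.bottom + 3]
4. list.h = 74  [list.h = 74]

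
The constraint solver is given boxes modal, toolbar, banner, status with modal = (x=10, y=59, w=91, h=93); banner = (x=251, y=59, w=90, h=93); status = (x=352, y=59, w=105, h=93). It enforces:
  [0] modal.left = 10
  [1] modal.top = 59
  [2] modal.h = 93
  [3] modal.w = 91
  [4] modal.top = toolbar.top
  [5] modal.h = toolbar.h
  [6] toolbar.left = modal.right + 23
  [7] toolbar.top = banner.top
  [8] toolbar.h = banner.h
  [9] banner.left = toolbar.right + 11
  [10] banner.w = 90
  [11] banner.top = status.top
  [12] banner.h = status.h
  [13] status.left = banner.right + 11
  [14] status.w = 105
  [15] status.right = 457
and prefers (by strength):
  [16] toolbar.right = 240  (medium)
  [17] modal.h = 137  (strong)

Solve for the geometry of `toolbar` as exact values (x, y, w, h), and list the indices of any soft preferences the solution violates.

toolbar = (x=124, y=59, w=116, h=93)
violated soft preferences: 17

1. toolbar.y = 59  [modal.top = toolbar.top]
2. toolbar.h = 93  [modal.h = toolbar.h]
3. toolbar.x = 124  [toolbar.left = modal.right + 23]
4. toolbar.w = 116  [banner.left = toolbar.right + 11]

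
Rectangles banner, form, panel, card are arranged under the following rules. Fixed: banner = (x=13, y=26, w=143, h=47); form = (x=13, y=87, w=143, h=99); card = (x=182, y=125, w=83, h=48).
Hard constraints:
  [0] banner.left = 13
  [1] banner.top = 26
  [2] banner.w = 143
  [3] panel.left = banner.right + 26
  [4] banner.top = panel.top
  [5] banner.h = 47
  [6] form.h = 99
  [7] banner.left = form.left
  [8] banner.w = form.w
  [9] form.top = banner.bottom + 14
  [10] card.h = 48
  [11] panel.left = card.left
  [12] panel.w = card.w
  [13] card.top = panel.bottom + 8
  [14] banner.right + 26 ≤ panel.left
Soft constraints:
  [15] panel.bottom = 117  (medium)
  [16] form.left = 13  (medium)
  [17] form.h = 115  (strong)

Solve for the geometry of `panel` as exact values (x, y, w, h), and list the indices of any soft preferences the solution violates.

1. panel.x = 182  [panel.left = banner.right + 26]
2. panel.y = 26  [banner.top = panel.top]
3. panel.w = 83  [panel.w = card.w]
4. panel.h = 91  [card.top = panel.bottom + 8]

panel = (x=182, y=26, w=83, h=91)
violated soft preferences: 17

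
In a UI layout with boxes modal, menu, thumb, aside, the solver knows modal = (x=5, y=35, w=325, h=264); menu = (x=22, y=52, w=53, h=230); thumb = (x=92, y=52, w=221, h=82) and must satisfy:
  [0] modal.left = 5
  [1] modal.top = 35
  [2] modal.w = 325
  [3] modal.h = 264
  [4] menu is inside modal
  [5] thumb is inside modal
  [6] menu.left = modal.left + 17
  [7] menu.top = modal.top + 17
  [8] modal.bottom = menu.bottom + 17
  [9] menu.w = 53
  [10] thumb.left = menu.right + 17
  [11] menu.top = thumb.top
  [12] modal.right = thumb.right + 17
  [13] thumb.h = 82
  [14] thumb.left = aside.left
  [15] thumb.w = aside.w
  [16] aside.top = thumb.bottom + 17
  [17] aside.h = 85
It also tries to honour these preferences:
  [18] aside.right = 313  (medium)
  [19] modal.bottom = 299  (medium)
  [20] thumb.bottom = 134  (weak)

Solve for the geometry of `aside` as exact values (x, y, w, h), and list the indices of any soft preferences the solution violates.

aside = (x=92, y=151, w=221, h=85)
violated soft preferences: none

1. aside.x = 92  [thumb.left = aside.left]
2. aside.w = 221  [thumb.w = aside.w]
3. aside.y = 151  [aside.top = thumb.bottom + 17]
4. aside.h = 85  [aside.h = 85]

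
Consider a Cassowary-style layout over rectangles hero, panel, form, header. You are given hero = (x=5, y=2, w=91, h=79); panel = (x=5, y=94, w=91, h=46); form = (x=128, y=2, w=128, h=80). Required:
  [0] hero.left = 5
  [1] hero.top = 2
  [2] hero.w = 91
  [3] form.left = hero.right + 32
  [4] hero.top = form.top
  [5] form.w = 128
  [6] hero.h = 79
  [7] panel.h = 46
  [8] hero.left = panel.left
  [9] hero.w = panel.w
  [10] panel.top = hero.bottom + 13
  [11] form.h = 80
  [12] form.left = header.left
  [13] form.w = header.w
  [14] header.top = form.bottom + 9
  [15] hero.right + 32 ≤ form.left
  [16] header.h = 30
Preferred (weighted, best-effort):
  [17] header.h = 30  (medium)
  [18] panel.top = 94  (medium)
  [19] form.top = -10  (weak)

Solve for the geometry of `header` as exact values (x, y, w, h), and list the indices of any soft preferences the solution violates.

1. header.x = 128  [form.left = header.left]
2. header.w = 128  [form.w = header.w]
3. header.y = 91  [header.top = form.bottom + 9]
4. header.h = 30  [header.h = 30]

header = (x=128, y=91, w=128, h=30)
violated soft preferences: 19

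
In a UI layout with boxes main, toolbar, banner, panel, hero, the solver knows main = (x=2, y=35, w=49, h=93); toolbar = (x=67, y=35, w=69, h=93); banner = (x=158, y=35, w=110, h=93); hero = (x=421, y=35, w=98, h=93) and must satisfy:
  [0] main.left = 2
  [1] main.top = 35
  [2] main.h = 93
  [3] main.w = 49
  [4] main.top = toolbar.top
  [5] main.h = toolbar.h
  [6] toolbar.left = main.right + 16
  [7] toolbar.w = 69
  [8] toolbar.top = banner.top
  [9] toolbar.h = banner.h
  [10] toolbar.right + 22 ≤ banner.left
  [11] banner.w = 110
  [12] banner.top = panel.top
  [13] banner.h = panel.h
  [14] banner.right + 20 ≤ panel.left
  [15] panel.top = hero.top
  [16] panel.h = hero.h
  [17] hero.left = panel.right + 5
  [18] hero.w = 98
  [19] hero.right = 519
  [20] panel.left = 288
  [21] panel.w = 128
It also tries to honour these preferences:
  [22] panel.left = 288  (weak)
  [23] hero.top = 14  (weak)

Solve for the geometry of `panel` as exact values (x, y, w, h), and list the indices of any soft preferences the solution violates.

1. panel.y = 35  [banner.top = panel.top]
2. panel.h = 93  [banner.h = panel.h]
3. panel.x = 288  [panel.left = 288]
4. panel.w = 128  [panel.w = 128]

panel = (x=288, y=35, w=128, h=93)
violated soft preferences: 23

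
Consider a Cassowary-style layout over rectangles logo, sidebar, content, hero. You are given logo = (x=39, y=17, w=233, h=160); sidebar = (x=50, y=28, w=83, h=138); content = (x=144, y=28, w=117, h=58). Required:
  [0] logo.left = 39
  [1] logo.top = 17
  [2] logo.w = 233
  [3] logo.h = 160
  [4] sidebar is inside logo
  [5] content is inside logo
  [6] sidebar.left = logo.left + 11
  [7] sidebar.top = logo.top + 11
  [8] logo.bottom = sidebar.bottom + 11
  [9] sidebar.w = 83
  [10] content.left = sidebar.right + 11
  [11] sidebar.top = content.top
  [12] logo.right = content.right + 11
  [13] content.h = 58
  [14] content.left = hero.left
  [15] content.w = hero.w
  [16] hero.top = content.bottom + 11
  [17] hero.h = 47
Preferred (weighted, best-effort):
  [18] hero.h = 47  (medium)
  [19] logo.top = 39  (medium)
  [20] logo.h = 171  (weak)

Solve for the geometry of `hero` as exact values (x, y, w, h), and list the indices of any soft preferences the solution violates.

1. hero.x = 144  [content.left = hero.left]
2. hero.w = 117  [content.w = hero.w]
3. hero.y = 97  [hero.top = content.bottom + 11]
4. hero.h = 47  [hero.h = 47]

hero = (x=144, y=97, w=117, h=47)
violated soft preferences: 19, 20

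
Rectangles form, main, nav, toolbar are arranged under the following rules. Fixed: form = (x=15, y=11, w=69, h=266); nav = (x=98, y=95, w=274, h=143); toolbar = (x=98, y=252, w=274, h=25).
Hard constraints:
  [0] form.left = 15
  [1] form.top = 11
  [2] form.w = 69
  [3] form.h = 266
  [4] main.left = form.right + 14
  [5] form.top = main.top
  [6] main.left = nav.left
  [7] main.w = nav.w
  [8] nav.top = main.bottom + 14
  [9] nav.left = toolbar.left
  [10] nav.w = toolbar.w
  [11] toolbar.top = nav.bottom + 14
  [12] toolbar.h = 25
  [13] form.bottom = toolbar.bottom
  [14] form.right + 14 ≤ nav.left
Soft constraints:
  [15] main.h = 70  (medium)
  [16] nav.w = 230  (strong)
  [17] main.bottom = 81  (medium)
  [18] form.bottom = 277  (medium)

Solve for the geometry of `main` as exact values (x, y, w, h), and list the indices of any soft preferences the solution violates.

main = (x=98, y=11, w=274, h=70)
violated soft preferences: 16

1. main.x = 98  [main.left = form.right + 14]
2. main.y = 11  [form.top = main.top]
3. main.w = 274  [main.w = nav.w]
4. main.h = 70  [nav.top = main.bottom + 14]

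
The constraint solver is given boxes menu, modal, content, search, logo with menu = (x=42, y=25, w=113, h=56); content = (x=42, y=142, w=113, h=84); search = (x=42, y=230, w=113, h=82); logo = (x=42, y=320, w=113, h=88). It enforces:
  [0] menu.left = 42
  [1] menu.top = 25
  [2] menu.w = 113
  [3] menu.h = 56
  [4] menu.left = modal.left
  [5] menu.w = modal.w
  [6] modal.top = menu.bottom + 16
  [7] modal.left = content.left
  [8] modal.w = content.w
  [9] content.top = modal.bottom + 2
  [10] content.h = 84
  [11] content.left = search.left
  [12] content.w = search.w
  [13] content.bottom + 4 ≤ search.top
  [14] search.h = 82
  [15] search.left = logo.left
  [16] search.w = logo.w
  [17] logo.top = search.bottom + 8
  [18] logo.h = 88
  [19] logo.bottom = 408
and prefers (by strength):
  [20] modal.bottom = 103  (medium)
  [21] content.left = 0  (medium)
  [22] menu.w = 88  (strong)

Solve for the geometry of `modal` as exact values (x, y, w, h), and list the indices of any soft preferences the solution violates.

modal = (x=42, y=97, w=113, h=43)
violated soft preferences: 20, 21, 22

1. modal.x = 42  [menu.left = modal.left]
2. modal.w = 113  [menu.w = modal.w]
3. modal.y = 97  [modal.top = menu.bottom + 16]
4. modal.h = 43  [content.top = modal.bottom + 2]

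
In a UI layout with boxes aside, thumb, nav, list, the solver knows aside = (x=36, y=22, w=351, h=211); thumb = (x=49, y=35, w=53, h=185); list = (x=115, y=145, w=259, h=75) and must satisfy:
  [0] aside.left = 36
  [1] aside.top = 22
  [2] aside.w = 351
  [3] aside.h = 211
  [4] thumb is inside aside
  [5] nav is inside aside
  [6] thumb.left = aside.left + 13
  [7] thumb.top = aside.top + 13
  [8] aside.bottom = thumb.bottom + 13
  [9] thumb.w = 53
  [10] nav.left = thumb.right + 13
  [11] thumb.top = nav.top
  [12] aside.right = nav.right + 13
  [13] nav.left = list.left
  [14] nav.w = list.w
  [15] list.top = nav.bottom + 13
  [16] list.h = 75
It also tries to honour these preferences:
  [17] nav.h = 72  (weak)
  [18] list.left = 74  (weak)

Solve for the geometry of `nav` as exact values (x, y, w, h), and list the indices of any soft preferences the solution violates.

1. nav.x = 115  [nav.left = thumb.right + 13]
2. nav.y = 35  [thumb.top = nav.top]
3. nav.w = 259  [aside.right = nav.right + 13]
4. nav.h = 97  [list.top = nav.bottom + 13]

nav = (x=115, y=35, w=259, h=97)
violated soft preferences: 17, 18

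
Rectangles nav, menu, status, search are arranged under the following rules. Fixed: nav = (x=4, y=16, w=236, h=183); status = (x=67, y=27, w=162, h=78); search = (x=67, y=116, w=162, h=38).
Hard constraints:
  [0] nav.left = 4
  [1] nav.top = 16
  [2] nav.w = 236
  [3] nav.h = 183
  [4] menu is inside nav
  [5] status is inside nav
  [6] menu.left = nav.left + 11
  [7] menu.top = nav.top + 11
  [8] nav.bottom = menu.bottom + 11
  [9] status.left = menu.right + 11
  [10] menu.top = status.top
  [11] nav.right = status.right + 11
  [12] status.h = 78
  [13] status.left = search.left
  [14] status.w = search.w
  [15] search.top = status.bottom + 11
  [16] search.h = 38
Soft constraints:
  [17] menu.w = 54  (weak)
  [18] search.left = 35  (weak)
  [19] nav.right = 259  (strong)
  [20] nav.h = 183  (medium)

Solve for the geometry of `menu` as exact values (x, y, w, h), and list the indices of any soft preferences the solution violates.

menu = (x=15, y=27, w=41, h=161)
violated soft preferences: 17, 18, 19

1. menu.x = 15  [menu.left = nav.left + 11]
2. menu.y = 27  [menu.top = nav.top + 11]
3. menu.h = 161  [nav.bottom = menu.bottom + 11]
4. menu.w = 41  [status.left = menu.right + 11]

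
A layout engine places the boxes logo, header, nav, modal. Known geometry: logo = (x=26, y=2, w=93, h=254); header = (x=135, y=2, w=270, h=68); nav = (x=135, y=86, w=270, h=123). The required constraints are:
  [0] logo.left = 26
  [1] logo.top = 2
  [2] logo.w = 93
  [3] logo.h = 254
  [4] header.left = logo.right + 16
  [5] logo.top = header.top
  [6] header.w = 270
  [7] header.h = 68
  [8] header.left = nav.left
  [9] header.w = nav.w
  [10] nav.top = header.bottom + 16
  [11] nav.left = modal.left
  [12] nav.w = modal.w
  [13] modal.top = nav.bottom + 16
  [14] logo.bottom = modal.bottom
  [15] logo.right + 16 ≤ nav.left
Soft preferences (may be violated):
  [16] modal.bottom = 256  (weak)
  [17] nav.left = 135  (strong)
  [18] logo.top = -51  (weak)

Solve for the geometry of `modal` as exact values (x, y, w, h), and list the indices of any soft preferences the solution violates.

1. modal.x = 135  [nav.left = modal.left]
2. modal.w = 270  [nav.w = modal.w]
3. modal.y = 225  [modal.top = nav.bottom + 16]
4. modal.h = 31  [logo.bottom = modal.bottom]

modal = (x=135, y=225, w=270, h=31)
violated soft preferences: 18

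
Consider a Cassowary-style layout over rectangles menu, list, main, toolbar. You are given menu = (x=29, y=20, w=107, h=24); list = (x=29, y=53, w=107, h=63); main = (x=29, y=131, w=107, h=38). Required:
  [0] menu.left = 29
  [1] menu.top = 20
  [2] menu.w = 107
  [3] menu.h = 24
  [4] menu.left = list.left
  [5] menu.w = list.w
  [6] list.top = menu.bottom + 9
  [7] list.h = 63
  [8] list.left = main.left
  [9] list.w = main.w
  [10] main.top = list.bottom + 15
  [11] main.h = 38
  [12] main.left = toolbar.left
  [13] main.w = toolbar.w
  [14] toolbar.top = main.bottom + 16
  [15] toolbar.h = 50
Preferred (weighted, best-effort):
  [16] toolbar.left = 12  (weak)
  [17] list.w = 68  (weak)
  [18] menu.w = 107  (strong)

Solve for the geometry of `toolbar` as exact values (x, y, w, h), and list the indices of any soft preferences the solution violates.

toolbar = (x=29, y=185, w=107, h=50)
violated soft preferences: 16, 17

1. toolbar.x = 29  [main.left = toolbar.left]
2. toolbar.w = 107  [main.w = toolbar.w]
3. toolbar.y = 185  [toolbar.top = main.bottom + 16]
4. toolbar.h = 50  [toolbar.h = 50]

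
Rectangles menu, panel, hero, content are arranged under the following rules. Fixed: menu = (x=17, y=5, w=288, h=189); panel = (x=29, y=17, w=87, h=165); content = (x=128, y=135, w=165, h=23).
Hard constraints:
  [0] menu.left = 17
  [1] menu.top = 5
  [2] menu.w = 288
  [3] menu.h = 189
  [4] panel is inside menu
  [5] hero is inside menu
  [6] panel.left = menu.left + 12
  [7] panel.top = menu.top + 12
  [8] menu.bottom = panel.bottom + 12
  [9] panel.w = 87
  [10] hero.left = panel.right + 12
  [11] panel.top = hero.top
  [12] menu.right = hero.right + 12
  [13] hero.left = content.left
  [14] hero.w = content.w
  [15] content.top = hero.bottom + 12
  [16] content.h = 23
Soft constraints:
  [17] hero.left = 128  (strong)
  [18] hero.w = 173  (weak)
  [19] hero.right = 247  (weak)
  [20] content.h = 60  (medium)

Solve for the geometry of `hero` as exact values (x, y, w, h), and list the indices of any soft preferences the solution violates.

1. hero.x = 128  [hero.left = panel.right + 12]
2. hero.y = 17  [panel.top = hero.top]
3. hero.w = 165  [menu.right = hero.right + 12]
4. hero.h = 106  [content.top = hero.bottom + 12]

hero = (x=128, y=17, w=165, h=106)
violated soft preferences: 18, 19, 20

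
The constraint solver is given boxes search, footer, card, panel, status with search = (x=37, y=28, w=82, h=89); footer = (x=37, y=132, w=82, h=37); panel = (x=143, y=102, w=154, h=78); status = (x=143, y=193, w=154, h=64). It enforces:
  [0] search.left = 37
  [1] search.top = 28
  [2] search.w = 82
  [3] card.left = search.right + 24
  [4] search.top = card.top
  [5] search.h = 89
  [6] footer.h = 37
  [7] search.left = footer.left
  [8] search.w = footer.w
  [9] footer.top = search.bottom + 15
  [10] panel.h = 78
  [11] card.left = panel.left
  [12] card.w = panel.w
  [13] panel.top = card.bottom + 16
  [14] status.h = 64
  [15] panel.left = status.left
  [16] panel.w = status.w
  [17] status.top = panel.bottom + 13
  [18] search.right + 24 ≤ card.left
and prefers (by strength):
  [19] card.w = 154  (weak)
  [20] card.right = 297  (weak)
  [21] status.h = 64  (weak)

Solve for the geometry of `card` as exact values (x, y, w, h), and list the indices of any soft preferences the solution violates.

1. card.x = 143  [card.left = search.right + 24]
2. card.y = 28  [search.top = card.top]
3. card.w = 154  [card.w = panel.w]
4. card.h = 58  [panel.top = card.bottom + 16]

card = (x=143, y=28, w=154, h=58)
violated soft preferences: none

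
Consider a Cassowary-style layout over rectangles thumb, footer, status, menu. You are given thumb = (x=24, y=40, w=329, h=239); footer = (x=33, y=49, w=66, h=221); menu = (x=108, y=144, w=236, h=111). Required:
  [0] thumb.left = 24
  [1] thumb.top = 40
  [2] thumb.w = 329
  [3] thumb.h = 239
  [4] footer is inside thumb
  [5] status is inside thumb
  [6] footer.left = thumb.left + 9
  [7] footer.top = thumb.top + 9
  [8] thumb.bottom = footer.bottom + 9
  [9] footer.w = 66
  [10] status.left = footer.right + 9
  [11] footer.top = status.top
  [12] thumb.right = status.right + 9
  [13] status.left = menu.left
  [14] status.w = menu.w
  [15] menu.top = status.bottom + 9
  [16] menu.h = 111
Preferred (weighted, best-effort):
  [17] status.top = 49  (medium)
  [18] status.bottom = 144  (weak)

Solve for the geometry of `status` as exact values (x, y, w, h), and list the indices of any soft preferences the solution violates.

status = (x=108, y=49, w=236, h=86)
violated soft preferences: 18

1. status.x = 108  [status.left = footer.right + 9]
2. status.y = 49  [footer.top = status.top]
3. status.w = 236  [thumb.right = status.right + 9]
4. status.h = 86  [menu.top = status.bottom + 9]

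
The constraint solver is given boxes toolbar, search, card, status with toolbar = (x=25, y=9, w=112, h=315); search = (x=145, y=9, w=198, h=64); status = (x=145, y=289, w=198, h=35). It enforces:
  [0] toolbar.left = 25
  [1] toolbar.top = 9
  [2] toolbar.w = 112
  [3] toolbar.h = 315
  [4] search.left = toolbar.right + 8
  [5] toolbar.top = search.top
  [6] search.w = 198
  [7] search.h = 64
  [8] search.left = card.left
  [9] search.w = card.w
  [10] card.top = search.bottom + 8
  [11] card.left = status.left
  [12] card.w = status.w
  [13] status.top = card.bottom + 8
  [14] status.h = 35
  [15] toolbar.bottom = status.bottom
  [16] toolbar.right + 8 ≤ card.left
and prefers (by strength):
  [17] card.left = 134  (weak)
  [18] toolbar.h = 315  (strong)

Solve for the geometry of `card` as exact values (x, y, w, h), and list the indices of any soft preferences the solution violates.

card = (x=145, y=81, w=198, h=200)
violated soft preferences: 17

1. card.x = 145  [search.left = card.left]
2. card.w = 198  [search.w = card.w]
3. card.y = 81  [card.top = search.bottom + 8]
4. card.h = 200  [status.top = card.bottom + 8]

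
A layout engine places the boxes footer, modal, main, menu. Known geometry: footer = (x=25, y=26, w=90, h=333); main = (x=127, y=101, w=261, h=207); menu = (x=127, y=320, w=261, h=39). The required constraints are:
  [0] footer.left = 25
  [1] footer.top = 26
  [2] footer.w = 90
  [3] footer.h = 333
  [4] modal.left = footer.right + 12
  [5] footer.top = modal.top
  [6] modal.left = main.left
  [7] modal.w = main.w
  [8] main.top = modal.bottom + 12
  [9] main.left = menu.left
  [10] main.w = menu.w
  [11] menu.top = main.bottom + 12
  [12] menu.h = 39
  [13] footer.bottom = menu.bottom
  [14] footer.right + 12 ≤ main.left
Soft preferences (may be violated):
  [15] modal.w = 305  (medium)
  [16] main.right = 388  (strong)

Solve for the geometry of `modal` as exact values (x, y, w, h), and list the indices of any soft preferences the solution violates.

1. modal.x = 127  [modal.left = footer.right + 12]
2. modal.y = 26  [footer.top = modal.top]
3. modal.w = 261  [modal.w = main.w]
4. modal.h = 63  [main.top = modal.bottom + 12]

modal = (x=127, y=26, w=261, h=63)
violated soft preferences: 15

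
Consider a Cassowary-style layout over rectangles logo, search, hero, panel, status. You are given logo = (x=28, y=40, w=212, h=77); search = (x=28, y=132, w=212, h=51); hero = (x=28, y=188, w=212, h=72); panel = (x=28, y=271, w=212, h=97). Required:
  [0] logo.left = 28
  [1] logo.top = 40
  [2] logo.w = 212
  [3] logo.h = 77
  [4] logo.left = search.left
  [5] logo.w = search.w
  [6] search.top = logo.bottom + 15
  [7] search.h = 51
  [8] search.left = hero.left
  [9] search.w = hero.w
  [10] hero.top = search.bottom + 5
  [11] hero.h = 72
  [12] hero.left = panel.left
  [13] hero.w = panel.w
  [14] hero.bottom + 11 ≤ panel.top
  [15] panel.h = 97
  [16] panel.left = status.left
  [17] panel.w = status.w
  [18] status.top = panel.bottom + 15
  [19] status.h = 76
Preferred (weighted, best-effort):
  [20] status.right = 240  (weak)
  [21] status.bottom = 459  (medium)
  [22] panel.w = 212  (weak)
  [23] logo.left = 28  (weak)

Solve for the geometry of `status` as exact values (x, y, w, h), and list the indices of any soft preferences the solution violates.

1. status.x = 28  [panel.left = status.left]
2. status.w = 212  [panel.w = status.w]
3. status.y = 383  [status.top = panel.bottom + 15]
4. status.h = 76  [status.h = 76]

status = (x=28, y=383, w=212, h=76)
violated soft preferences: none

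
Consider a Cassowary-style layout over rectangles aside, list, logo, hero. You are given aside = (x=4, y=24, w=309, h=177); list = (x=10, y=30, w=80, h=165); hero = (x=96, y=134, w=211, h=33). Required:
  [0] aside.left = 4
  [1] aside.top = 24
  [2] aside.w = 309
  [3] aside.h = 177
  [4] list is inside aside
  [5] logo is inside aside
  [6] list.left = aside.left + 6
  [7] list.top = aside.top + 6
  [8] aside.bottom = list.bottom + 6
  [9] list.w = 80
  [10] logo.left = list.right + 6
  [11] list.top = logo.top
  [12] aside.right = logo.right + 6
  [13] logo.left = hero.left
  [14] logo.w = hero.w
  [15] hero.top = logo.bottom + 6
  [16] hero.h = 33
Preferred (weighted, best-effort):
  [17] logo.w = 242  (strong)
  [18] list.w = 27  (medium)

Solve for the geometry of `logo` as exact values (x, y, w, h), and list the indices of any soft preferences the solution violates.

logo = (x=96, y=30, w=211, h=98)
violated soft preferences: 17, 18

1. logo.x = 96  [logo.left = list.right + 6]
2. logo.y = 30  [list.top = logo.top]
3. logo.w = 211  [aside.right = logo.right + 6]
4. logo.h = 98  [hero.top = logo.bottom + 6]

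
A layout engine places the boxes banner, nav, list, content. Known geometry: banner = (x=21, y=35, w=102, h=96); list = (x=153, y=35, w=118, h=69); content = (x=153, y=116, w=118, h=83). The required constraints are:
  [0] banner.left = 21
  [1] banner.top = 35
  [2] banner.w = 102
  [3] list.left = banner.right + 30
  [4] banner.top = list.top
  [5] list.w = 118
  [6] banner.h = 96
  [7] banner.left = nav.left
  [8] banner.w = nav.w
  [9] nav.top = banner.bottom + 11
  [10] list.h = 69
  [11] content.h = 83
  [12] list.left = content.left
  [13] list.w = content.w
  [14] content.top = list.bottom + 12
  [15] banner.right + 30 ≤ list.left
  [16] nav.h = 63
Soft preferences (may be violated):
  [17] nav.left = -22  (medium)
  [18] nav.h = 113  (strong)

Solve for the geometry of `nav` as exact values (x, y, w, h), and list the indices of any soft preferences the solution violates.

nav = (x=21, y=142, w=102, h=63)
violated soft preferences: 17, 18

1. nav.x = 21  [banner.left = nav.left]
2. nav.w = 102  [banner.w = nav.w]
3. nav.y = 142  [nav.top = banner.bottom + 11]
4. nav.h = 63  [nav.h = 63]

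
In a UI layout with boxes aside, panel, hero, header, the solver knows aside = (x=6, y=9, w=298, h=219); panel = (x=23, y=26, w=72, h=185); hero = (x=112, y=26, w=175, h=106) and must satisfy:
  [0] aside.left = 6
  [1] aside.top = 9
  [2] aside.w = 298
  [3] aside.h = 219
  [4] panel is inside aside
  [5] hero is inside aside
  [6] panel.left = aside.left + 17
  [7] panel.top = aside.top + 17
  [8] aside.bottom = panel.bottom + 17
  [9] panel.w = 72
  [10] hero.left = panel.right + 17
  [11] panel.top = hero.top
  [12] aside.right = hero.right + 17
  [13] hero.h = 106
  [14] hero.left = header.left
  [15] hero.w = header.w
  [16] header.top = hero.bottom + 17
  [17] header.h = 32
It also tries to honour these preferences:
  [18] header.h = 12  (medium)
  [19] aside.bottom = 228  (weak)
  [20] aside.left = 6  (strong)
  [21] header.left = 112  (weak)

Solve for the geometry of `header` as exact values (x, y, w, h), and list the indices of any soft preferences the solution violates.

header = (x=112, y=149, w=175, h=32)
violated soft preferences: 18

1. header.x = 112  [hero.left = header.left]
2. header.w = 175  [hero.w = header.w]
3. header.y = 149  [header.top = hero.bottom + 17]
4. header.h = 32  [header.h = 32]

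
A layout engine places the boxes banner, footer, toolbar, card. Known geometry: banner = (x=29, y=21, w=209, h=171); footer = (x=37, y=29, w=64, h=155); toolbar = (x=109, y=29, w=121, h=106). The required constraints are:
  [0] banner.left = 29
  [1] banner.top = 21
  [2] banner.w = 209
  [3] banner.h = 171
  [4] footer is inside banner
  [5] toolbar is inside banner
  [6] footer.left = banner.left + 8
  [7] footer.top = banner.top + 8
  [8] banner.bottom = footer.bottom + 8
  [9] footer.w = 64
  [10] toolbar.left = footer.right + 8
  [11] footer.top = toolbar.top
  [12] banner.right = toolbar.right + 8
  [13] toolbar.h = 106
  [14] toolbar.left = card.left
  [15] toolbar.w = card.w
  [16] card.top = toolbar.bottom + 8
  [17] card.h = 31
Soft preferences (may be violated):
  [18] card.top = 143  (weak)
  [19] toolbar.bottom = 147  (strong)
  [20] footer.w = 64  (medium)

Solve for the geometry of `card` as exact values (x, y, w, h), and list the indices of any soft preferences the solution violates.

card = (x=109, y=143, w=121, h=31)
violated soft preferences: 19

1. card.x = 109  [toolbar.left = card.left]
2. card.w = 121  [toolbar.w = card.w]
3. card.y = 143  [card.top = toolbar.bottom + 8]
4. card.h = 31  [card.h = 31]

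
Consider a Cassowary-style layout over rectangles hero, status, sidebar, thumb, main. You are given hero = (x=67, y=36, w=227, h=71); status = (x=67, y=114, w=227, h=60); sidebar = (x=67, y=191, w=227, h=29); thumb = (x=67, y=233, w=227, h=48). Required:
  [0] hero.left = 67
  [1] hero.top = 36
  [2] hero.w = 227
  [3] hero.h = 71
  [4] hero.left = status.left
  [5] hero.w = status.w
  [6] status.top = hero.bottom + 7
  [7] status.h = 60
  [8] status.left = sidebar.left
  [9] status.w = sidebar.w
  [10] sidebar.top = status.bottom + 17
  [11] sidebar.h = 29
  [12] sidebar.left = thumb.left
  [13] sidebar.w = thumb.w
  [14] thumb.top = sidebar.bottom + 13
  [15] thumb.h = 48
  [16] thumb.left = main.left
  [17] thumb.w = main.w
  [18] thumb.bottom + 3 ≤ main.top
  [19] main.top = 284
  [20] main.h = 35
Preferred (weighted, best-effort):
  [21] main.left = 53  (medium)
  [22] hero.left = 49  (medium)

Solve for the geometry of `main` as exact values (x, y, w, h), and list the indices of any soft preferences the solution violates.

main = (x=67, y=284, w=227, h=35)
violated soft preferences: 21, 22

1. main.x = 67  [thumb.left = main.left]
2. main.w = 227  [thumb.w = main.w]
3. main.y = 284  [main.top = 284]
4. main.h = 35  [main.h = 35]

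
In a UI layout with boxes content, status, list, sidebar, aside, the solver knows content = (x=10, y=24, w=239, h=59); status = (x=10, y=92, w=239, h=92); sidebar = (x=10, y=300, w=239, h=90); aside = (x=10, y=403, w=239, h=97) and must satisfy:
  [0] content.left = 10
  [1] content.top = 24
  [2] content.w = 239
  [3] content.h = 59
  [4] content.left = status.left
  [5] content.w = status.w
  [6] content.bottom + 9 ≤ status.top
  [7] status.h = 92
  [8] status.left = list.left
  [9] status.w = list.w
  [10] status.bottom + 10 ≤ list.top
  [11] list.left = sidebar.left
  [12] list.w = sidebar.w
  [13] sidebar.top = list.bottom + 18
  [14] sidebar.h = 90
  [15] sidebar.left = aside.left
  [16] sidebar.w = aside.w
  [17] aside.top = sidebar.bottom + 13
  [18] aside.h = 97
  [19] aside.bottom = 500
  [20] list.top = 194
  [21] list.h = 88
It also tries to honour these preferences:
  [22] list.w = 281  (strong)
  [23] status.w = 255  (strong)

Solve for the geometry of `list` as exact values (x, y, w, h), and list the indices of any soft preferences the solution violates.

1. list.x = 10  [status.left = list.left]
2. list.w = 239  [status.w = list.w]
3. list.y = 194  [list.top = 194]
4. list.h = 88  [list.h = 88]

list = (x=10, y=194, w=239, h=88)
violated soft preferences: 22, 23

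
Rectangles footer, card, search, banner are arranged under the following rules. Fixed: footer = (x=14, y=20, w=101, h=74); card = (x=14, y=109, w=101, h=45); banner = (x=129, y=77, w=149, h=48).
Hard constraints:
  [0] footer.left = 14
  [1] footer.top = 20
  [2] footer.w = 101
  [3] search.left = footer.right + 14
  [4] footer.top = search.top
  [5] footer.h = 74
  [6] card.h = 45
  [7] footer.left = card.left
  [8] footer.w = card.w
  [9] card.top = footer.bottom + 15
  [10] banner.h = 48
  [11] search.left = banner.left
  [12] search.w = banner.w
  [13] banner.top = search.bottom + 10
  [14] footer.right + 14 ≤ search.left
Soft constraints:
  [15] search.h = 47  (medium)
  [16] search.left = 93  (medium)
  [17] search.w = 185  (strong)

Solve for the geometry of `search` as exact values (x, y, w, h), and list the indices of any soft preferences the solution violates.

1. search.x = 129  [search.left = footer.right + 14]
2. search.y = 20  [footer.top = search.top]
3. search.w = 149  [search.w = banner.w]
4. search.h = 47  [banner.top = search.bottom + 10]

search = (x=129, y=20, w=149, h=47)
violated soft preferences: 16, 17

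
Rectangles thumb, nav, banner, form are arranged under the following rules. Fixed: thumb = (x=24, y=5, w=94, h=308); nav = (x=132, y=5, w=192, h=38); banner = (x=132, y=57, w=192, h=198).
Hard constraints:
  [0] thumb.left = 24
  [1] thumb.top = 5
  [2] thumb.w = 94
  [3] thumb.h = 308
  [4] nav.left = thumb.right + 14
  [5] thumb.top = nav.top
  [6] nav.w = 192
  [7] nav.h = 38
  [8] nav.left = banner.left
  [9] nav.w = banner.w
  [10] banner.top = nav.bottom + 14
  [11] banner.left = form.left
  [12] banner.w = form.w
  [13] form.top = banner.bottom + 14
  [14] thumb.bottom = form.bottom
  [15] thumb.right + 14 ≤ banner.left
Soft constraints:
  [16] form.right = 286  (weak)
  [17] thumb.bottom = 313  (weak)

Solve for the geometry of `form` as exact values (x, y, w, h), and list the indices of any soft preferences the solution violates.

form = (x=132, y=269, w=192, h=44)
violated soft preferences: 16

1. form.x = 132  [banner.left = form.left]
2. form.w = 192  [banner.w = form.w]
3. form.y = 269  [form.top = banner.bottom + 14]
4. form.h = 44  [thumb.bottom = form.bottom]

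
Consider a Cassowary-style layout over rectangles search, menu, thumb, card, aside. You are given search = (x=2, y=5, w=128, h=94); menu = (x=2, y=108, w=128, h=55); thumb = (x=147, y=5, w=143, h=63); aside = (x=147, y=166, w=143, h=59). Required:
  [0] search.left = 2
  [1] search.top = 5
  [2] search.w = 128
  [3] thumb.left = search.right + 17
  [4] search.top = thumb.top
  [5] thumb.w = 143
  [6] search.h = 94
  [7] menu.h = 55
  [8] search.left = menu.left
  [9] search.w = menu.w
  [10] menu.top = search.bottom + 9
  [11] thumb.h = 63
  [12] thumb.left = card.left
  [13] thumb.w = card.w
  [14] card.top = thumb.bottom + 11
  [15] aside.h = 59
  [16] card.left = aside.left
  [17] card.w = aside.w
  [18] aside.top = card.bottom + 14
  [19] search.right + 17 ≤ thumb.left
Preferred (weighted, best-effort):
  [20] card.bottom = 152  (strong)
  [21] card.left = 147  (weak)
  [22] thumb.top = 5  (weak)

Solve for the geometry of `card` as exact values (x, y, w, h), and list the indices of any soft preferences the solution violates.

1. card.x = 147  [thumb.left = card.left]
2. card.w = 143  [thumb.w = card.w]
3. card.y = 79  [card.top = thumb.bottom + 11]
4. card.h = 73  [aside.top = card.bottom + 14]

card = (x=147, y=79, w=143, h=73)
violated soft preferences: none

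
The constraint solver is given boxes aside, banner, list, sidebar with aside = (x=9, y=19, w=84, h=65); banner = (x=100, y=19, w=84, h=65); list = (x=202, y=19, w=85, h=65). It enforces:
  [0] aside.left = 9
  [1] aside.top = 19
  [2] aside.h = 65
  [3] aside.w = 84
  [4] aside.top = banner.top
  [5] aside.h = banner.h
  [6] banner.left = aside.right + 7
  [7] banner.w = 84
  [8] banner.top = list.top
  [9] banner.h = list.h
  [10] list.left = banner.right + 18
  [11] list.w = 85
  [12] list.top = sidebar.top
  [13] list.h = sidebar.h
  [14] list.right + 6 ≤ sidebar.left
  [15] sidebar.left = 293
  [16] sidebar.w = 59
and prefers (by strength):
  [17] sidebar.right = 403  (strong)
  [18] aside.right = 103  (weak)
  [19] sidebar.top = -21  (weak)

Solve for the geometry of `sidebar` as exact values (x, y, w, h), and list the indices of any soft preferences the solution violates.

1. sidebar.y = 19  [list.top = sidebar.top]
2. sidebar.h = 65  [list.h = sidebar.h]
3. sidebar.x = 293  [sidebar.left = 293]
4. sidebar.w = 59  [sidebar.w = 59]

sidebar = (x=293, y=19, w=59, h=65)
violated soft preferences: 17, 18, 19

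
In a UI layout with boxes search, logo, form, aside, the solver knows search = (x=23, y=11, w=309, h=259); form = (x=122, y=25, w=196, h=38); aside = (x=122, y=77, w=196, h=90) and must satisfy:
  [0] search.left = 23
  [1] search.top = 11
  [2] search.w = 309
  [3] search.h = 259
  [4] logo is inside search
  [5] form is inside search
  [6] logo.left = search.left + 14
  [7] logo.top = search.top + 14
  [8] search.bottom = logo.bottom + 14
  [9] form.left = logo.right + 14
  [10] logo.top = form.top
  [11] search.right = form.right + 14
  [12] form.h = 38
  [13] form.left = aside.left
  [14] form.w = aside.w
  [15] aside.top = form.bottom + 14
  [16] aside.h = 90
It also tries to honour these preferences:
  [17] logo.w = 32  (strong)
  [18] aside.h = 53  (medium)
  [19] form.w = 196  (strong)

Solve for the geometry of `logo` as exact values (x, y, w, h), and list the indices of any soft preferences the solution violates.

logo = (x=37, y=25, w=71, h=231)
violated soft preferences: 17, 18

1. logo.x = 37  [logo.left = search.left + 14]
2. logo.y = 25  [logo.top = search.top + 14]
3. logo.h = 231  [search.bottom = logo.bottom + 14]
4. logo.w = 71  [form.left = logo.right + 14]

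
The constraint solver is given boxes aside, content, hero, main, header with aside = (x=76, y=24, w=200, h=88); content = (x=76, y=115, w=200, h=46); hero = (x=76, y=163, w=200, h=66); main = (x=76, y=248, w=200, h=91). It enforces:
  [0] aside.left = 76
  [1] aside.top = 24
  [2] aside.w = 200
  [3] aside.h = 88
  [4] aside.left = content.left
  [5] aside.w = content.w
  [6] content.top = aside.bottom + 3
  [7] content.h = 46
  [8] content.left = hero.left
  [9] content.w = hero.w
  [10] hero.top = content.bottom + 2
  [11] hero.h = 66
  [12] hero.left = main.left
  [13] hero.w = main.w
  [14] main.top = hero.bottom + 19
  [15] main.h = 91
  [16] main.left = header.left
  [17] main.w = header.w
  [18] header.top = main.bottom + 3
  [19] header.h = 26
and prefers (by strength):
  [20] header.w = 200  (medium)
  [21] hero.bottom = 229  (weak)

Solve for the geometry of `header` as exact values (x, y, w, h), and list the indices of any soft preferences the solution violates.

1. header.x = 76  [main.left = header.left]
2. header.w = 200  [main.w = header.w]
3. header.y = 342  [header.top = main.bottom + 3]
4. header.h = 26  [header.h = 26]

header = (x=76, y=342, w=200, h=26)
violated soft preferences: none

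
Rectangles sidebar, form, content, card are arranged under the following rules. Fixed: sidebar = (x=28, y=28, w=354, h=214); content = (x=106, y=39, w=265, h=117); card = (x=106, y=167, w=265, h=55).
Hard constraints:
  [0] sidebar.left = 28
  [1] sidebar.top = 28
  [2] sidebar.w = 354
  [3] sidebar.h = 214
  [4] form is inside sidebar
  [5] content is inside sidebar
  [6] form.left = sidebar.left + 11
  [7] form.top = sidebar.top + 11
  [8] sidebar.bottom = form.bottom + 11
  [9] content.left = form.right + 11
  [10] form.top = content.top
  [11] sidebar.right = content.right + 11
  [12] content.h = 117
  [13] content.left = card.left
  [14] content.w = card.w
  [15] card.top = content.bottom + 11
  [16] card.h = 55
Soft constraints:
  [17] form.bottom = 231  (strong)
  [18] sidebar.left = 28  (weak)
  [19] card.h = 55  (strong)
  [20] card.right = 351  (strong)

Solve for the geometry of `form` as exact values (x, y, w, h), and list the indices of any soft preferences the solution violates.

1. form.x = 39  [form.left = sidebar.left + 11]
2. form.y = 39  [form.top = sidebar.top + 11]
3. form.h = 192  [sidebar.bottom = form.bottom + 11]
4. form.w = 56  [content.left = form.right + 11]

form = (x=39, y=39, w=56, h=192)
violated soft preferences: 20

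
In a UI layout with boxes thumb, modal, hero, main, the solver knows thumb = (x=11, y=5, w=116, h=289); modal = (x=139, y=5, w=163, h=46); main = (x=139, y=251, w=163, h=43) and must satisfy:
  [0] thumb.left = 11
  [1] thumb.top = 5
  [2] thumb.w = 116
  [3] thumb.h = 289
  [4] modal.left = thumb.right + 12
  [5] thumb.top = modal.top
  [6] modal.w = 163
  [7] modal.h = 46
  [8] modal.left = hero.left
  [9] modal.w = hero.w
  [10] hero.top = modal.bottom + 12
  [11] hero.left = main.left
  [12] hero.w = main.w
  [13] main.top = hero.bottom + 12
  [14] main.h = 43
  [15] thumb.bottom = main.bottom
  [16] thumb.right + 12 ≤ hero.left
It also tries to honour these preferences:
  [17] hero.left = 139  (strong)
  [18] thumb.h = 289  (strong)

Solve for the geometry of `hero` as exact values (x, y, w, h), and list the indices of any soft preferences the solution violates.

1. hero.x = 139  [modal.left = hero.left]
2. hero.w = 163  [modal.w = hero.w]
3. hero.y = 63  [hero.top = modal.bottom + 12]
4. hero.h = 176  [main.top = hero.bottom + 12]

hero = (x=139, y=63, w=163, h=176)
violated soft preferences: none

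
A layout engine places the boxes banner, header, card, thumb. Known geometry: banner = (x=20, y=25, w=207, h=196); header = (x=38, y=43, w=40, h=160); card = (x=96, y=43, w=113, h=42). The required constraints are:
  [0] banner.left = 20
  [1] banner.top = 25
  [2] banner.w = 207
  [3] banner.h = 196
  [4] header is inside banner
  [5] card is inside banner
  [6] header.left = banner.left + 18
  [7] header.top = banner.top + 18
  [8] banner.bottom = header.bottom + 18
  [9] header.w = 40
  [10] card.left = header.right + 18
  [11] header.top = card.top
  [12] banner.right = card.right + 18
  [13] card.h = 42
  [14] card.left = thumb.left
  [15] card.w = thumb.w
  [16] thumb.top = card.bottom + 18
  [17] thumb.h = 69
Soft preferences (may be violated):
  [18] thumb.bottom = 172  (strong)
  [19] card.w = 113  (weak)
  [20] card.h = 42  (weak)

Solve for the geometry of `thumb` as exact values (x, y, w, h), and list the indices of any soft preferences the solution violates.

1. thumb.x = 96  [card.left = thumb.left]
2. thumb.w = 113  [card.w = thumb.w]
3. thumb.y = 103  [thumb.top = card.bottom + 18]
4. thumb.h = 69  [thumb.h = 69]

thumb = (x=96, y=103, w=113, h=69)
violated soft preferences: none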